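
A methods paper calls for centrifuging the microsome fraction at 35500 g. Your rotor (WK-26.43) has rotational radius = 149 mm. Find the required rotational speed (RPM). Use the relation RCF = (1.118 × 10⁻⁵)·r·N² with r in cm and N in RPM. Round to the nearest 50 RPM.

r = 149 mm = 14.9 cm
RCF = 1.118 × 10⁻⁵ × r × N²
35,500 = 1.118 × 10⁻⁵ × 14.9 × N²
N² = 35,500 / (16.6582 × 10⁻⁵) = 213,108,259
N ≈ √213,108,259 ≈ 14,598.2

N ≈ 14600 RPM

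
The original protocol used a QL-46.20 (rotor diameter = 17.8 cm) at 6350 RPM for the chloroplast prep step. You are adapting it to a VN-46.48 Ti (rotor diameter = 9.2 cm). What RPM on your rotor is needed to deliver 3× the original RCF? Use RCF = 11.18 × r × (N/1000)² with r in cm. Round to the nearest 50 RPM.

15300 RPM

Original rotor: r = 17.8 / 2 = 8.9 cm
RCF_original = 11.18 × 8.9 × (6.35)² = 11.18 × 8.9 × 40.3225 ≈ 4,012.2 × g
Target RCF = 3 × 4,012.2 ≈ 12,036.6 × g
Your rotor: r = 9.2 / 2 = 4.6 cm
12,036.6 = 11.18 × 4.6 × (N/1000)²
(N/1000)² = 12,036.6 / 51.428 = 234.0476
N = 1000 × √234.0476 ≈ 15,298.6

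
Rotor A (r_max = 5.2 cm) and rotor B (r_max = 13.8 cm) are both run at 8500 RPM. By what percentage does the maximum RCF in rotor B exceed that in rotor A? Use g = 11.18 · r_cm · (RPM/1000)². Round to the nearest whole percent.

165%

At equal RPM, RCF scales linearly with r: ratio = 13.8 / 5.2 = 2.6538.
So rotor B delivers 165.4% more g-force.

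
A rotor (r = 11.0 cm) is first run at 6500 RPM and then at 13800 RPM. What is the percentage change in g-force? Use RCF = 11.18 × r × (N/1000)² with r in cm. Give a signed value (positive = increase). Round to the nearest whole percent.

RCF ∝ N², so the ratio is (13800/6500)² = (2.123077)² = 4.5075.
Change = 4.5075 − 1 = +3.5075 → +350.7%.

+351%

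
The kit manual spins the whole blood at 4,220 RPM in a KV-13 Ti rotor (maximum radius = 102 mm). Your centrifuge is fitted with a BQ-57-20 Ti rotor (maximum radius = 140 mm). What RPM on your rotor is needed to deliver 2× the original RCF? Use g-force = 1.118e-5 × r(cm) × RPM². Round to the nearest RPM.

≈ 5094 RPM

Original rotor: r = 102 mm = 10.2 cm
RCF_original = 1.118 × 10⁻⁵ × 10.2 × (4220)² = 1.118 × 10⁻⁵ × 10.2 × 17,808,400 ≈ 2,030.8 × g
Target RCF = 2 × 2,030.8 ≈ 4,061.6 × g
Your rotor: r = 140 mm = 14.0 cm
4,061.6 = 1.118 × 10⁻⁵ × 14 × N²
N² = 4,061.6 / (15.652 × 10⁻⁵) = 25,949,399
N ≈ √25,949,399 ≈ 5,094.1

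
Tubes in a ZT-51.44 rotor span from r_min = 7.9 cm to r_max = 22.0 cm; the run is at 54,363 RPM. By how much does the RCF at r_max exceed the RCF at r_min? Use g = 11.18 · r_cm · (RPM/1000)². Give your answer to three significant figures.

≈ 466000 × g

RCF_max = 11.18 × 22 × (54.363)² = 11.18 × 22 × 2,955.335769 ≈ 726,894.4 × g
RCF_min = 11.18 × 7.9 × (54.363)² = 11.18 × 7.9 × 2,955.335769 ≈ 261,021.2 × g
ΔRCF = 726,894.4 − 261,021.2 = 465,873.2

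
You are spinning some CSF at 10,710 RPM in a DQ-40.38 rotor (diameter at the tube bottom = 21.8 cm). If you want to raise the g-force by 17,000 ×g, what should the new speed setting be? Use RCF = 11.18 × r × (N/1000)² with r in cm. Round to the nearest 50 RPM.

≈ 15950 RPM

r = 21.8 / 2 = 10.9 cm
Current RCF = 11.18 × 10.9 × (10.71)² = 11.18 × 10.9 × 114.7041 ≈ 13,978.1 × g
Target RCF = 13,978.1 + 17,000 = 30,978.1 × g
(N/1000)² = 30,978.1 / 121.862 = 254.2064
N = 1000 × √254.2064 ≈ 15,943.9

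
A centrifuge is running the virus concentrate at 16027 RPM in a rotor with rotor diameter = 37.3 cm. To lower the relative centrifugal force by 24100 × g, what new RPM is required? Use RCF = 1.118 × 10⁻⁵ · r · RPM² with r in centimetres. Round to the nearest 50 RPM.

r = 37.3 / 2 = 18.65 cm
Current RCF = 1.118 × 10⁻⁵ × 18.65 × (16027)² = 1.118 × 10⁻⁵ × 18.65 × 256,864,729 ≈ 53,558.1 × g
Target RCF = 53,558.1 − 24,100 = 29,458.1 × g
N² = 29,458.1 / (20.8507 × 10⁻⁵) = 141,281,108
N ≈ √141,281,108 ≈ 11,886.2

N₂ ≈ 11900 RPM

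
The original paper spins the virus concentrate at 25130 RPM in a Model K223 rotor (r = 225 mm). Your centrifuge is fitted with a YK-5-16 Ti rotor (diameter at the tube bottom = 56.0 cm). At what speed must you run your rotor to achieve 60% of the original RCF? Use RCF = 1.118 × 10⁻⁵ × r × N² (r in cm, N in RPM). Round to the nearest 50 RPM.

Original rotor: r = 225 mm = 22.5 cm
RCF_original = 1.118 × 10⁻⁵ × 22.5 × (25130)² = 1.118 × 10⁻⁵ × 22.5 × 631,516,900 ≈ 158,858.1 × g
Target RCF = 0.6 × 158,858.1 ≈ 95,314.9 × g
Your rotor: r = 56.0 / 2 = 28 cm
95,314.9 = 1.118 × 10⁻⁵ × 28 × N²
N² = 95,314.9 / (31.304 × 10⁻⁵) = 304,481,536
N ≈ √304,481,536 ≈ 17,449.4

≈ 17450 RPM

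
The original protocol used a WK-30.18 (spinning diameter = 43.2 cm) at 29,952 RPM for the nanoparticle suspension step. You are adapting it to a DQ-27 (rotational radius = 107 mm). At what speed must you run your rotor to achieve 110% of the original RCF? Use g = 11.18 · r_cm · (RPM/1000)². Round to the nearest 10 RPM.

≈ 44630 RPM

Original rotor: r = 43.2 / 2 = 21.6 cm
RCF_original = 11.18 × 21.6 × (29.952)² = 11.18 × 21.6 × 897.122304 ≈ 216,644.3 × g
Target RCF = 1.1 × 216,644.3 ≈ 238,308.7 × g
Your rotor: r = 107 mm = 10.7 cm
238,308.7 = 11.18 × 10.7 × (N/1000)²
(N/1000)² = 238,308.7 / 119.626 = 1992.115
N = 1000 × √1992.115 ≈ 44,633.1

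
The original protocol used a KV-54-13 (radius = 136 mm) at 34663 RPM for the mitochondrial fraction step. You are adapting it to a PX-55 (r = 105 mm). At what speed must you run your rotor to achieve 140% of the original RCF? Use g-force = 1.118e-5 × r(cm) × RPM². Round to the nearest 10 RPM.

≈ 46680 RPM

Original rotor: r = 136 mm = 13.6 cm
RCF = 1.118 × 10⁻⁵ × r × N²
RCF_original = 1.118 × 10⁻⁵ × 13.6 × (34663)² = 1.118 × 10⁻⁵ × 13.6 × 1,201,523,569 ≈ 182,689.3 × g
Target RCF = 1.4 × 182,689.3 ≈ 255,765 × g
Your rotor: r = 105 mm = 10.5 cm
255,765 = 1.118 × 10⁻⁵ × 10.5 × N²
N² = 255,765 / (11.739 × 10⁻⁵) = 2,178,763,097
N ≈ √2,178,763,097 ≈ 46,677.2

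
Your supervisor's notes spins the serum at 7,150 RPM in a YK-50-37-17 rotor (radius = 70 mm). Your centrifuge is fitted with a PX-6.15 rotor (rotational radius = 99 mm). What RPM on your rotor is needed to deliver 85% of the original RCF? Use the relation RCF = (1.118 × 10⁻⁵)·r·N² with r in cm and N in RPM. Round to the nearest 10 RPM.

≈ 5540 RPM

Original rotor: r = 70 mm = 7.0 cm
RCF = 1.118 × 10⁻⁵ × r × N²
RCF_original = 1.118 × 10⁻⁵ × 7 × (7150)² = 1.118 × 10⁻⁵ × 7 × 51,122,500 ≈ 4,000.8 × g
Target RCF = 0.85 × 4,000.8 ≈ 3,400.7 × g
Your rotor: r = 99 mm = 9.9 cm
3,400.7 = 1.118 × 10⁻⁵ × 9.9 × N²
N² = 3,400.7 / (11.0682 × 10⁻⁵) = 30,724,960
N ≈ √30,724,960 ≈ 5,543.0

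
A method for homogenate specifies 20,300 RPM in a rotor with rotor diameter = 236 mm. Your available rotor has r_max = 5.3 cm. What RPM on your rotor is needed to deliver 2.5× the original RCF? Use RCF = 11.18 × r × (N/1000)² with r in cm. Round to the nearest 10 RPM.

≈ 47890 RPM

Original rotor: r = 236 mm / 2 = 118 mm = 11.8 cm
RCF_original = 11.18 × 11.8 × (20.3)² = 11.18 × 11.8 × 412.09 ≈ 54,364.6 × g
Target RCF = 2.5 × 54,364.6 ≈ 135,911.5 × g
135,911.5 = 11.18 × 5.3 × (N/1000)²
(N/1000)² = 135,911.5 / 59.254 = 2293.71
N = 1000 × √2293.71 ≈ 47,892.7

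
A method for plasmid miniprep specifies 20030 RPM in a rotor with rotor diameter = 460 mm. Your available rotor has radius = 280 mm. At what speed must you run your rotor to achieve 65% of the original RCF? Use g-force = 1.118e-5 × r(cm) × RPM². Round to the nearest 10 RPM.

14640 RPM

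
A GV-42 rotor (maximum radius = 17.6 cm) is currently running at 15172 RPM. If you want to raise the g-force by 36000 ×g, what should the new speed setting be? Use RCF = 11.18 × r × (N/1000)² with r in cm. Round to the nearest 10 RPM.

Current RCF = 11.18 × 17.6 × (15.172)² = 11.18 × 17.6 × 230.189584 ≈ 45,293.9 × g
Target RCF = 45,293.9 + 36,000 = 81,293.9 × g
(N/1000)² = 81,293.9 / 196.768 = 413.1459
N = 1000 × √413.1459 ≈ 20,326.0

N₂ ≈ 20330 RPM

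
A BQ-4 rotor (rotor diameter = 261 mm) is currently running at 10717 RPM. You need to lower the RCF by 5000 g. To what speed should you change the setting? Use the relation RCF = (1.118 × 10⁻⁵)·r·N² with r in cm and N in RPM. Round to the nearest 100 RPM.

9000 RPM

r = 261 mm / 2 = 130.5 mm = 13.05 cm
Current RCF = 1.118 × 10⁻⁵ × 13.05 × (10717)² = 1.118 × 10⁻⁵ × 13.05 × 114,854,089 ≈ 16,757.1 × g
Target RCF = 16,757.1 − 5,000 = 11,757.1 × g
N² = 11,757.1 / (14.5899 × 10⁻⁵) = 80,583,829
N ≈ √80,583,829 ≈ 8,976.8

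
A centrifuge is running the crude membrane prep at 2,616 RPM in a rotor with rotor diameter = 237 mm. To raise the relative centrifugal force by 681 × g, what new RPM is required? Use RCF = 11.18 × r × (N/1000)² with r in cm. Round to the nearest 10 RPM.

3460 RPM

r = 237 mm / 2 = 118.5 mm = 11.85 cm
Current RCF = 11.18 × 11.85 × (2.616)² = 11.18 × 11.85 × 6.843456 ≈ 906.6 × g
Target RCF = 906.6 + 681 = 1,587.6 × g
(N/1000)² = 1,587.6 / 132.483 = 11.98342
N = 1000 × √11.98342 ≈ 3,461.7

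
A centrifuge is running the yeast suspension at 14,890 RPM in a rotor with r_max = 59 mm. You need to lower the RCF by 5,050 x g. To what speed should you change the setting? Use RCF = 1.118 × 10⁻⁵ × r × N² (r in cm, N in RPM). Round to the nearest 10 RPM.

r = 59 mm = 5.9 cm
Current RCF = 1.118 × 10⁻⁵ × 5.9 × (14890)² = 1.118 × 10⁻⁵ × 5.9 × 221,712,100 ≈ 14,624.6 × g
Target RCF = 14,624.6 − 5,050 = 9,574.6 × g
N² = 9,574.6 / (6.5962 × 10⁻⁵) = 145,153,270
N ≈ √145,153,270 ≈ 12,048.0

N₂ ≈ 12050 RPM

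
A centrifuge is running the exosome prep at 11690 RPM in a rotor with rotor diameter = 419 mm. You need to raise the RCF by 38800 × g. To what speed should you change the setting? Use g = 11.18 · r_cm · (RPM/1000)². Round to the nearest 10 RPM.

r = 419 mm / 2 = 209.5 mm = 20.95 cm
Current RCF = 11.18 × 20.95 × (11.69)² = 11.18 × 20.95 × 136.6561 ≈ 32,007.7 × g
Target RCF = 32,007.7 + 38,800 = 70,807.7 × g
(N/1000)² = 70,807.7 / 234.221 = 302.3115
N = 1000 × √302.3115 ≈ 17,387.1

N₂ ≈ 17390 RPM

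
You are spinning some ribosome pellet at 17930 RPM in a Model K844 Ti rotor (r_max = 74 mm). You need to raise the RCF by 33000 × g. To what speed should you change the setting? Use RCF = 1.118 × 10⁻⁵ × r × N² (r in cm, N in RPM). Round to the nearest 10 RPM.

≈ 26840 RPM

r = 74 mm = 7.4 cm
Current RCF = 1.118 × 10⁻⁵ × 7.4 × (17930)² = 1.118 × 10⁻⁵ × 7.4 × 321,484,900 ≈ 26,597.1 × g
Target RCF = 26,597.1 + 33,000 = 59,597.1 × g
N² = 59,597.1 / (8.2732 × 10⁻⁵) = 720,363,342
N ≈ √720,363,342 ≈ 26,839.6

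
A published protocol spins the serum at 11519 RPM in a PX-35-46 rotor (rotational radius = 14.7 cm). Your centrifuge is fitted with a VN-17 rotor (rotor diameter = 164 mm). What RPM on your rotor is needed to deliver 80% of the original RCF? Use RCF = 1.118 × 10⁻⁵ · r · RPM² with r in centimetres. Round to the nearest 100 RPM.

13800 RPM

RCF = 1.118 × 10⁻⁵ × r × N²
RCF_original = 1.118 × 10⁻⁵ × 14.7 × (11519)² = 1.118 × 10⁻⁵ × 14.7 × 132,687,361 ≈ 21,806.6 × g
Target RCF = 0.8 × 21,806.6 ≈ 17,445.3 × g
Your rotor: r = 164 mm / 2 = 82 mm = 8.2 cm
17,445.3 = 1.118 × 10⁻⁵ × 8.2 × N²
N² = 17,445.3 / (9.1676 × 10⁻⁵) = 190,292,988
N ≈ √190,292,988 ≈ 13,794.7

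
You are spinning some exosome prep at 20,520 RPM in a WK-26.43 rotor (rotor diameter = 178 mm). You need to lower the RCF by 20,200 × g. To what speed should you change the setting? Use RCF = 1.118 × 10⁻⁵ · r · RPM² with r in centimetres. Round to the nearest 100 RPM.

r = 178 mm / 2 = 89 mm = 8.9 cm
Current RCF = 1.118 × 10⁻⁵ × 8.9 × (20520)² = 1.118 × 10⁻⁵ × 8.9 × 421,070,400 ≈ 41,897.3 × g
Target RCF = 41,897.3 − 20,200 = 21,697.3 × g
N² = 21,697.3 / (9.9502 × 10⁻⁵) = 218,058,933
N ≈ √218,058,933 ≈ 14,766.8

≈ 14800 RPM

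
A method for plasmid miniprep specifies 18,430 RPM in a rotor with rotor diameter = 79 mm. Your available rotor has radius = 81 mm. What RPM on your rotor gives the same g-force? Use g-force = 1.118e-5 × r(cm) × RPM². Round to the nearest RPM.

12870 RPM

Original rotor: r = 79 mm / 2 = 39.5 mm = 3.95 cm
RCF_original = 1.118 × 10⁻⁵ × 3.95 × (18430)² = 1.118 × 10⁻⁵ × 3.95 × 339,664,900 ≈ 14,999.9 × g
Your rotor: r = 81 mm = 8.1 cm
14,999.9 = 1.118 × 10⁻⁵ × 8.1 × N²
N² = 14,999.9 / (9.0558 × 10⁻⁵) = 165,638,596
N ≈ √165,638,596 ≈ 12,870.1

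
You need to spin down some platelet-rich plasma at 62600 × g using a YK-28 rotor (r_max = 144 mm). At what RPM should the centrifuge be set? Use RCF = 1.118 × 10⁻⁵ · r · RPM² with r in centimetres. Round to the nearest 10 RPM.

r = 144 mm = 14.4 cm
62,600 = 1.118 × 10⁻⁵ × 14.4 × N²
N² = 62,600 / (16.0992 × 10⁻⁵) = 388,839,197
N ≈ √388,839,197 ≈ 19,719.0

N ≈ 19720 RPM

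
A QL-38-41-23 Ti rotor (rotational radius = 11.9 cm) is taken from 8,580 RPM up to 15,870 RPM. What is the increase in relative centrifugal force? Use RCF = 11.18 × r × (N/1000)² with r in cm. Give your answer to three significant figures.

23700 × g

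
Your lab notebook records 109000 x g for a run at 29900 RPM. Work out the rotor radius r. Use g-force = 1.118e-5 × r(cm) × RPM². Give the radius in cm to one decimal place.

RCF = 1.118 × 10⁻⁵ × r × N²
109000 = 1.118 × 10⁻⁵ × r × (29900)²
r = 109000 / (1.118 × 10⁻⁵ × 894,010,000) = 109000 / 9995.032 ≈ 10.905 cm

≈ 10.9 cm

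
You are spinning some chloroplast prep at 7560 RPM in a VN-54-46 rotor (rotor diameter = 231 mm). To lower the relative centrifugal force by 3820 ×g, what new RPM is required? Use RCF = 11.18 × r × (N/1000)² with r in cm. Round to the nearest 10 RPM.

r = 231 mm / 2 = 115.5 mm = 11.55 cm
Current RCF = 11.18 × 11.55 × (7.56)² = 11.18 × 11.55 × 57.1536 ≈ 7,380.2 × g
Target RCF = 7,380.2 − 3,820 = 3,560.2 × g
(N/1000)² = 3,560.2 / 129.129 = 27.57088
N = 1000 × √27.57088 ≈ 5,250.8

N₂ ≈ 5250 RPM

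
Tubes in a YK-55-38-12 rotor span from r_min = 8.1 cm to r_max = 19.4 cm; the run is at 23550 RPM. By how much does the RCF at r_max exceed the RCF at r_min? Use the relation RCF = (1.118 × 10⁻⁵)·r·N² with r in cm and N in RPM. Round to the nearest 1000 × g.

RCF_max = 1.118 × 10⁻⁵ × 19.4 × (23550)² = 1.118 × 10⁻⁵ × 19.4 × 554,602,500 ≈ 120,288.8 × g
RCF_min = 1.118 × 10⁻⁵ × 8.1 × (23550)² = 1.118 × 10⁻⁵ × 8.1 × 554,602,500 ≈ 50,223.7 × g
ΔRCF = 120,288.8 − 50,223.7 = 70,065.1

≈ 70000 × g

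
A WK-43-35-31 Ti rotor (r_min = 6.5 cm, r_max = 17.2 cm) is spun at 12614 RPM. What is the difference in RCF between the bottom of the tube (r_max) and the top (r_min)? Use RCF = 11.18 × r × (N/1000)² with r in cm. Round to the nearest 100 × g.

19000 x g

RCF_max = 11.18 × 17.2 × (12.614)² = 11.18 × 17.2 × 159.112996 ≈ 30,596.8 × g
RCF_min = 11.18 × 6.5 × (12.614)² = 11.18 × 6.5 × 159.112996 ≈ 11,562.7 × g
ΔRCF = 30,596.8 − 11,562.7 = 19,034.1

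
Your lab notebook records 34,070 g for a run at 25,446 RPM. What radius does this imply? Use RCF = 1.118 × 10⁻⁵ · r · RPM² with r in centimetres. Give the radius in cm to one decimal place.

4.7 cm

34070 = 1.118 × 10⁻⁵ × r × (25446)²
r = 34070 / (1.118 × 10⁻⁵ × 647,498,916) = 34070 / 7239.038 ≈ 4.706 cm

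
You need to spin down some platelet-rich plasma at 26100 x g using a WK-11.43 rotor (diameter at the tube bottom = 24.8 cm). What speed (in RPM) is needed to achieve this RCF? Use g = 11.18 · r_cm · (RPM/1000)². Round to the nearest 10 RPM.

13720 RPM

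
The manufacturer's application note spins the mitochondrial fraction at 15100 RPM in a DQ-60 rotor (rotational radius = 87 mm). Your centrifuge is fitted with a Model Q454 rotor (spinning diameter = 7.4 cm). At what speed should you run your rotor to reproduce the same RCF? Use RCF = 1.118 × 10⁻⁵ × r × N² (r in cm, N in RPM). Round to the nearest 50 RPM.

23150 RPM

Original rotor: r = 87 mm = 8.7 cm
RCF_original = 1.118 × 10⁻⁵ × 8.7 × (15100)² = 1.118 × 10⁻⁵ × 8.7 × 228,010,000 ≈ 22,177.6 × g
Your rotor: r = 7.4 / 2 = 3.7 cm
22,177.6 = 1.118 × 10⁻⁵ × 3.7 × N²
N² = 22,177.6 / (4.1366 × 10⁻⁵) = 536,131,122
N ≈ √536,131,122 ≈ 23,154.5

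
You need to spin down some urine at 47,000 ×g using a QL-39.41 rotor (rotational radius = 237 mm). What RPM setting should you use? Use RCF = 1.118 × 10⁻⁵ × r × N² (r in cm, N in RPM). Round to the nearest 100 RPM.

≈ 13300 RPM

r = 237 mm = 23.7 cm
RCF = 1.118 × 10⁻⁵ × r × N²
47,000 = 1.118 × 10⁻⁵ × 23.7 × N²
N² = 47,000 / (26.4966 × 10⁻⁵) = 177,381,249
N ≈ √177,381,249 ≈ 13,318.5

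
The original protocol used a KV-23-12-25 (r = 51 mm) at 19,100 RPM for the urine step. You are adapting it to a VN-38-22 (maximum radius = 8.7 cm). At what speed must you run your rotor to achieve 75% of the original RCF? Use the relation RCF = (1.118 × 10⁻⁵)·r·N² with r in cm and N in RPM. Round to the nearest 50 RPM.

≈ 12650 RPM

Original rotor: r = 51 mm = 5.1 cm
RCF_original = 1.118 × 10⁻⁵ × 5.1 × (19100)² = 1.118 × 10⁻⁵ × 5.1 × 364,810,000 ≈ 20,800.7 × g
Target RCF = 0.75 × 20,800.7 ≈ 15,600.5 × g
15,600.5 = 1.118 × 10⁻⁵ × 8.7 × N²
N² = 15,600.5 / (9.7266 × 10⁻⁵) = 160,390,064
N ≈ √160,390,064 ≈ 12,664.5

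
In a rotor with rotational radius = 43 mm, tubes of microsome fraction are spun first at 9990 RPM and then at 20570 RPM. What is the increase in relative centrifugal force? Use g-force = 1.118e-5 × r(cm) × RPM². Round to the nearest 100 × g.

≈ 15500 g

r = 43 mm = 4.3 cm
RCF₁ = 1.118 × 10⁻⁵ × 4.3 × (9990)² = 1.118 × 10⁻⁵ × 4.3 × 99,800,100 ≈ 4,797.8 × g
RCF₂ = 1.118 × 10⁻⁵ × 4.3 × (20570)² = 1.118 × 10⁻⁵ × 4.3 × 423,124,900 ≈ 20,341.3 × g
Increase = 20,341.3 − 4,797.8 = 15,543.5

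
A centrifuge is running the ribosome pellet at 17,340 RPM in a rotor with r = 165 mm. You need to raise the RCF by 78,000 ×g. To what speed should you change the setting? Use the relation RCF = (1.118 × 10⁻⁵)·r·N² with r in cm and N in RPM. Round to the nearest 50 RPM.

N₂ ≈ 26900 RPM

r = 165 mm = 16.5 cm
Current RCF = 1.118 × 10⁻⁵ × 16.5 × (17340)² = 1.118 × 10⁻⁵ × 16.5 × 300,675,600 ≈ 55,465.6 × g
Target RCF = 55,465.6 + 78,000 = 133,465.6 × g
N² = 133,465.6 / (18.447 × 10⁻⁵) = 723,508,430
N ≈ √723,508,430 ≈ 26,898.1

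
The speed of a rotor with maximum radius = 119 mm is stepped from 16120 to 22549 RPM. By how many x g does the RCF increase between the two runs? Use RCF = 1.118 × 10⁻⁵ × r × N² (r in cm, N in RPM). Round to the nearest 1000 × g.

≈ 33000 x g

r = 119 mm = 11.9 cm
RCF₁ = 1.118 × 10⁻⁵ × 11.9 × (16120)² = 1.118 × 10⁻⁵ × 11.9 × 259,854,400 ≈ 34,571.5 × g
RCF₂ = 1.118 × 10⁻⁵ × 11.9 × (22549)² = 1.118 × 10⁻⁵ × 11.9 × 508,457,401 ≈ 67,646.2 × g
Increase = 67,646.2 − 34,571.5 = 33,074.7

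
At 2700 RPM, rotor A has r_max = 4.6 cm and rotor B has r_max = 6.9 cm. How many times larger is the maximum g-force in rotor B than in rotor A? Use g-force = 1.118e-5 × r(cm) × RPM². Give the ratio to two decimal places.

1.50

At fixed N, RCF ∝ r, so RCF_B/RCF_A = r_B/r_A = 6.9 / 4.6 = 1.5000.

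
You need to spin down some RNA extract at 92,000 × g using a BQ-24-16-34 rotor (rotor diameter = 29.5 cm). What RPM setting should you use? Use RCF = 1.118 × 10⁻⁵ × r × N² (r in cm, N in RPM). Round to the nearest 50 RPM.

≈ 23600 RPM

r = 29.5 / 2 = 14.75 cm
RCF = 1.118 × 10⁻⁵ × r × N²
92,000 = 1.118 × 10⁻⁵ × 14.75 × N²
N² = 92,000 / (16.4905 × 10⁻⁵) = 557,896,971
N ≈ √557,896,971 ≈ 23,619.8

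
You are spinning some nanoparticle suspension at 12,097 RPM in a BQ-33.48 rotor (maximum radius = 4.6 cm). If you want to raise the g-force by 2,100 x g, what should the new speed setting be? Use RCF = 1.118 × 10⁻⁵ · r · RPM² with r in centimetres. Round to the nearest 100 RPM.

≈ 13700 RPM

Current RCF = 1.118 × 10⁻⁵ × 4.6 × (12097)² = 1.118 × 10⁻⁵ × 4.6 × 146,337,409 ≈ 7,525.8 × g
Target RCF = 7,525.8 + 2,100 = 9,625.8 × g
N² = 9,625.8 / (5.1428 × 10⁻⁵) = 187,170,413
N ≈ √187,170,413 ≈ 13,681.0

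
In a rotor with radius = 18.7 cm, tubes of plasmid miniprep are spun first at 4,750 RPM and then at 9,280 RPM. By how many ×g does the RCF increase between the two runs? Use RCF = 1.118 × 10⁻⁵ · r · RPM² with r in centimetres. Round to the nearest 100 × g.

≈ 13300 ×g

RCF₁ = 1.118 × 10⁻⁵ × 18.7 × (4750)² = 1.118 × 10⁻⁵ × 18.7 × 22,562,500 ≈ 4,717.1 × g
RCF₂ = 1.118 × 10⁻⁵ × 18.7 × (9280)² = 1.118 × 10⁻⁵ × 18.7 × 86,118,400 ≈ 18,004.4 × g
Increase = 18,004.4 − 4,717.1 = 13,287.3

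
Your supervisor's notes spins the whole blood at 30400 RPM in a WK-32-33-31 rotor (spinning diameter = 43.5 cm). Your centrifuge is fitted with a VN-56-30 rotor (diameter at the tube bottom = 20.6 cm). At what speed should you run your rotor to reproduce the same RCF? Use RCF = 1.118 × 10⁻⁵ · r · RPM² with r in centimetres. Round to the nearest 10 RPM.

Original rotor: r = 43.5 / 2 = 21.75 cm
RCF_original = 1.118 × 10⁻⁵ × 21.75 × (30400)² = 1.118 × 10⁻⁵ × 21.75 × 924,160,000 ≈ 224,723.4 × g
Your rotor: r = 20.6 / 2 = 10.3 cm
224,723.4 = 1.118 × 10⁻⁵ × 10.3 × N²
N² = 224,723.4 / (11.5154 × 10⁻⁵) = 1,951,503,204
N ≈ √1,951,503,204 ≈ 44,175.8

≈ 44180 RPM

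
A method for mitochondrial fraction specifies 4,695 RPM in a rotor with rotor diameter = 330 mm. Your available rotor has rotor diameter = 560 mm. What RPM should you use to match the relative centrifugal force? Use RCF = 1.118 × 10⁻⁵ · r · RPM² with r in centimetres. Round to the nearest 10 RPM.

Original rotor: r = 330 mm / 2 = 165 mm = 16.5 cm
RCF_original = 1.118 × 10⁻⁵ × 16.5 × (4695)² = 1.118 × 10⁻⁵ × 16.5 × 22,043,025 ≈ 4,066.3 × g
Your rotor: r = 560 mm / 2 = 280 mm = 28 cm
4,066.3 = 1.118 × 10⁻⁵ × 28 × N²
N² = 4,066.3 / (31.304 × 10⁻⁵) = 12,989,714
N ≈ √12,989,714 ≈ 3,604.1

≈ 3600 RPM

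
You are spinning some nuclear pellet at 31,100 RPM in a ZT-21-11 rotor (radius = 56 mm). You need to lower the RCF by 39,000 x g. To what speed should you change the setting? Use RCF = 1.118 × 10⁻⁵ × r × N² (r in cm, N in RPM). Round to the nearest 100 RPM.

r = 56 mm = 5.6 cm
Current RCF = 1.118 × 10⁻⁵ × 5.6 × (31100)² = 1.118 × 10⁻⁵ × 5.6 × 967,210,000 ≈ 60,555.1 × g
Target RCF = 60,555.1 − 39,000 = 21,555.1 × g
N² = 21,555.1 / (6.2608 × 10⁻⁵) = 344,286,673
N ≈ √344,286,673 ≈ 18,555.0

N₂ ≈ 18600 RPM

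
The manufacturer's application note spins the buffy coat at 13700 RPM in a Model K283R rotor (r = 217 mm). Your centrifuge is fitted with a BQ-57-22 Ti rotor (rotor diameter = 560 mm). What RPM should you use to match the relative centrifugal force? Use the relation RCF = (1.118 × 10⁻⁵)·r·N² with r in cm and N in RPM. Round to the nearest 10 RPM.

≈ 12060 RPM

Original rotor: r = 217 mm = 21.7 cm
RCF_original = 1.118 × 10⁻⁵ × 21.7 × (13700)² = 1.118 × 10⁻⁵ × 21.7 × 187,690,000 ≈ 45,534.7 × g
Your rotor: r = 560 mm / 2 = 280 mm = 28 cm
45,534.7 = 1.118 × 10⁻⁵ × 28 × N²
N² = 45,534.7 / (31.304 × 10⁻⁵) = 145,459,686
N ≈ √145,459,686 ≈ 12,060.7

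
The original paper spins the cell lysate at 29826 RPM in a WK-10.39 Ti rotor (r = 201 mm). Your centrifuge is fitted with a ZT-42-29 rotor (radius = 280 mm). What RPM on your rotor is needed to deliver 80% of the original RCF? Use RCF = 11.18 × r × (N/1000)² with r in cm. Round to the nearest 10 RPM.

≈ 22600 RPM

Original rotor: r = 201 mm = 20.1 cm
RCF_original = 11.18 × 20.1 × (29.826)² = 11.18 × 20.1 × 889.590276 ≈ 199,906.9 × g
Target RCF = 0.8 × 199,906.9 ≈ 159,925.5 × g
Your rotor: r = 280 mm = 28.0 cm
159,925.5 = 11.18 × 28 × (N/1000)²
(N/1000)² = 159,925.5 / 313.04 = 510.8788
N = 1000 × √510.8788 ≈ 22,602.6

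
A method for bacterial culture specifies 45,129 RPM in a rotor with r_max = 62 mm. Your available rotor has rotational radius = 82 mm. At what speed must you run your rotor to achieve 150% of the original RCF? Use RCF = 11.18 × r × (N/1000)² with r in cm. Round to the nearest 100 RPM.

≈ 48100 RPM

Original rotor: r = 62 mm = 6.2 cm
RCF_original = 11.18 × 6.2 × (45.129)² = 11.18 × 6.2 × 2,036.626641 ≈ 141,170.8 × g
Target RCF = 1.5 × 141,170.8 ≈ 211,756.2 × g
Your rotor: r = 82 mm = 8.2 cm
211,756.2 = 11.18 × 8.2 × (N/1000)²
(N/1000)² = 211,756.2 / 91.676 = 2309.832
N = 1000 × √2309.832 ≈ 48,060.7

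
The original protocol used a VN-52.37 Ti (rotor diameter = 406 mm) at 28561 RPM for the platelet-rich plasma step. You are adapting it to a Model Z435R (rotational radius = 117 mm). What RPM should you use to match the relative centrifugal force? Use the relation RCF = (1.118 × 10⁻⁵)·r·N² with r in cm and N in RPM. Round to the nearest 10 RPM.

Original rotor: r = 406 mm / 2 = 203 mm = 20.3 cm
RCF = 1.118 × 10⁻⁵ × r × N²
RCF_original = 1.118 × 10⁻⁵ × 20.3 × (28561)² = 1.118 × 10⁻⁵ × 20.3 × 815,730,721 ≈ 185,133.4 × g
Your rotor: r = 117 mm = 11.7 cm
185,133.4 = 1.118 × 10⁻⁵ × 11.7 × N²
N² = 185,133.4 / (13.0806 × 10⁻⁵) = 1,415,328,043
N ≈ √1,415,328,043 ≈ 37,620.8

≈ 37620 RPM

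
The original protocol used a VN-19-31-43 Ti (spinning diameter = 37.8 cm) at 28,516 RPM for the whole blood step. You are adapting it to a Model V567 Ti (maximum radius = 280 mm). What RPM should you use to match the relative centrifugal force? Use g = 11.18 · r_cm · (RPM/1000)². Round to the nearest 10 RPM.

Original rotor: r = 37.8 / 2 = 18.9 cm
RCF_original = 11.18 × 18.9 × (28.516)² = 11.18 × 18.9 × 813.162256 ≈ 171,822.8 × g
Your rotor: r = 280 mm = 28.0 cm
171,822.8 = 11.18 × 28 × (N/1000)²
(N/1000)² = 171,822.8 / 313.04 = 548.8845
N = 1000 × √548.8845 ≈ 23,428.3

23430 RPM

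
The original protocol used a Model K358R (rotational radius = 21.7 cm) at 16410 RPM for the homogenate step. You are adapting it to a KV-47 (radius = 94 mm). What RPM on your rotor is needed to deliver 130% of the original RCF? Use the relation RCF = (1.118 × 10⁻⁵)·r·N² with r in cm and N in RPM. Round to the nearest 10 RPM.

28430 RPM

RCF_original = 1.118 × 10⁻⁵ × 21.7 × (16410)² = 1.118 × 10⁻⁵ × 21.7 × 269,288,100 ≈ 65,330.9 × g
Target RCF = 1.3 × 65,330.9 ≈ 84,930.2 × g
Your rotor: r = 94 mm = 9.4 cm
84,930.2 = 1.118 × 10⁻⁵ × 9.4 × N²
N² = 84,930.2 / (10.5092 × 10⁻⁵) = 808,150,953
N ≈ √808,150,953 ≈ 28,428.0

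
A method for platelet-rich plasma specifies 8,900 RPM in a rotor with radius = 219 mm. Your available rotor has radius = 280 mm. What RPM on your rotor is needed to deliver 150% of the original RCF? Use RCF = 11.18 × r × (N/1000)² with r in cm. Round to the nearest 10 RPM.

Original rotor: r = 219 mm = 21.9 cm
RCF_original = 11.18 × 21.9 × (8.9)² = 11.18 × 21.9 × 79.21 ≈ 19,393.9 × g
Target RCF = 1.5 × 19,393.9 ≈ 29,090.9 × g
Your rotor: r = 280 mm = 28.0 cm
29,090.9 = 11.18 × 28 × (N/1000)²
(N/1000)² = 29,090.9 / 313.04 = 92.9303
N = 1000 × √92.9303 ≈ 9,640.0

9640 RPM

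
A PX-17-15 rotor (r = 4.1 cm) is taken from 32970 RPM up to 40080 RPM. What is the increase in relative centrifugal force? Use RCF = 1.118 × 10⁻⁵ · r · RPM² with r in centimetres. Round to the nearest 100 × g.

≈ 23800 g

RCF₁ = 1.118 × 10⁻⁵ × 4.1 × (32970)² = 1.118 × 10⁻⁵ × 4.1 × 1,087,020,900 ≈ 49,826.9 × g
RCF₂ = 1.118 × 10⁻⁵ × 4.1 × (40080)² = 1.118 × 10⁻⁵ × 4.1 × 1,606,406,400 ≈ 73,634.5 × g
Increase = 73,634.5 − 49,826.9 = 23,807.6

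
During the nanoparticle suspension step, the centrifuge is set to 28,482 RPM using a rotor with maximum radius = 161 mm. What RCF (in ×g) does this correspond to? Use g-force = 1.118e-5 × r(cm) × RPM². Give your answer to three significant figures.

r = 161 mm = 16.1 cm
RCF = 1.118 × 10⁻⁵ × r × N²
RCF = 1.118 × 10⁻⁵ × 16.1 × (28482)² = 1.118 × 10⁻⁵ × 16.1 × 811,224,324 ≈ 146,018.8 × g

RCF ≈ 146000 ×g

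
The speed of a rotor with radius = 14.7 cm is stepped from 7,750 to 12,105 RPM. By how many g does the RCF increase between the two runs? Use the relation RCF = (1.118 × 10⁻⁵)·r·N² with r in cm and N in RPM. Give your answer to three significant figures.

RCF₁ = 1.118 × 10⁻⁵ × 14.7 × (7750)² = 1.118 × 10⁻⁵ × 14.7 × 60,062,500 ≈ 9,871 × g
RCF₂ = 1.118 × 10⁻⁵ × 14.7 × (12105)² = 1.118 × 10⁻⁵ × 14.7 × 146,531,025 ≈ 24,081.8 × g
Increase = 24,081.8 − 9,871 = 14,210.8

14200 g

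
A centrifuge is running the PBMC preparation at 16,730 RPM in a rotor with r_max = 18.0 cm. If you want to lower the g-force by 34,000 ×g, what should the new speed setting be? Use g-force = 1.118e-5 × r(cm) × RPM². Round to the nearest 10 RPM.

10530 RPM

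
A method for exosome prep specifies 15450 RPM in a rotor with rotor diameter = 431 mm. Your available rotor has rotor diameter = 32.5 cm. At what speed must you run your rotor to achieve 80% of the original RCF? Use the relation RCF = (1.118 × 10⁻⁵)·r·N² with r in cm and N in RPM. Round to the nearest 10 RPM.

Original rotor: r = 431 mm / 2 = 215.5 mm = 21.55 cm
RCF = 1.118 × 10⁻⁵ × r × N²
RCF_original = 1.118 × 10⁻⁵ × 21.55 × (15450)² = 1.118 × 10⁻⁵ × 21.55 × 238,702,500 ≈ 57,510.4 × g
Target RCF = 0.8 × 57,510.4 ≈ 46,008.3 × g
Your rotor: r = 32.5 / 2 = 16.25 cm
46,008.3 = 1.118 × 10⁻⁵ × 16.25 × N²
N² = 46,008.3 / (18.1675 × 10⁻⁵) = 253,245,081
N ≈ √253,245,081 ≈ 15,913.7

≈ 15910 RPM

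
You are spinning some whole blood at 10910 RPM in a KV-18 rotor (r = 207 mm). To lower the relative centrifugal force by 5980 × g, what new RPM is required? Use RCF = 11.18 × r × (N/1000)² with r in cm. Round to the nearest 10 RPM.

≈ 9650 RPM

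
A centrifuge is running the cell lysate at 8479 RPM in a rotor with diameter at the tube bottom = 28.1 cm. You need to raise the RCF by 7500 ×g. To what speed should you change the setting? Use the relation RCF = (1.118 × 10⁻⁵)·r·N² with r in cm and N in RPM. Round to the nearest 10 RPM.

N₂ ≈ 10940 RPM

r = 28.1 / 2 = 14.05 cm
Current RCF = 1.118 × 10⁻⁵ × 14.05 × (8479)² = 1.118 × 10⁻⁵ × 14.05 × 71,893,441 ≈ 11,292.9 × g
Target RCF = 11,292.9 + 7,500 = 18,792.9 × g
N² = 18,792.9 / (15.7079 × 10⁻⁵) = 119,639,799
N ≈ √119,639,799 ≈ 10,938.0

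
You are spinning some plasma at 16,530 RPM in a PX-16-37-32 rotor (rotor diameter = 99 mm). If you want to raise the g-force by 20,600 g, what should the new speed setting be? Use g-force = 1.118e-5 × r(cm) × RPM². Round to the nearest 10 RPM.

r = 99 mm / 2 = 49.5 mm = 4.95 cm
Current RCF = 1.118 × 10⁻⁵ × 4.95 × (16530)² = 1.118 × 10⁻⁵ × 4.95 × 273,240,900 ≈ 15,121.4 × g
Target RCF = 15,121.4 + 20,600 = 35,721.4 × g
N² = 35,721.4 / (5.5341 × 10⁻⁵) = 645,478,036
N ≈ √645,478,036 ≈ 25,406.3

≈ 25410 RPM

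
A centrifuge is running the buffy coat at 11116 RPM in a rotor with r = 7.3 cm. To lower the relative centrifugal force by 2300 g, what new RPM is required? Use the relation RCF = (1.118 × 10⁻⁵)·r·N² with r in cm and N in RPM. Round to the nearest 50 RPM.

≈ 9750 RPM

Current RCF = 1.118 × 10⁻⁵ × 7.3 × (11116)² = 1.118 × 10⁻⁵ × 7.3 × 123,565,456 ≈ 10,084.7 × g
Target RCF = 10,084.7 − 2,300 = 7,784.7 × g
N² = 7,784.7 / (8.1614 × 10⁻⁵) = 95,384,370
N ≈ √95,384,370 ≈ 9,766.5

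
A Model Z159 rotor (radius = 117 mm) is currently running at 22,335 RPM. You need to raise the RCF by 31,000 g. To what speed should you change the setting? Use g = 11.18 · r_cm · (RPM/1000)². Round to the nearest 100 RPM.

r = 117 mm = 11.7 cm
Current RCF = 11.18 × 11.7 × (22.335)² = 11.18 × 11.7 × 498.852225 ≈ 65,252.9 × g
Target RCF = 65,252.9 + 31,000 = 96,252.9 × g
(N/1000)² = 96,252.9 / 130.806 = 735.8447
N = 1000 × √735.8447 ≈ 27,126.5

27100 RPM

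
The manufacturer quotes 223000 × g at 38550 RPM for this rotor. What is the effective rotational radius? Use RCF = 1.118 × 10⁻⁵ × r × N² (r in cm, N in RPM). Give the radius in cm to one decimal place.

13.4 cm

223000 = 1.118 × 10⁻⁵ × r × (38550)²
r = 223000 / (1.118 × 10⁻⁵ × 1,486,102,500) = 223000 / 16614.63 ≈ 13.422 cm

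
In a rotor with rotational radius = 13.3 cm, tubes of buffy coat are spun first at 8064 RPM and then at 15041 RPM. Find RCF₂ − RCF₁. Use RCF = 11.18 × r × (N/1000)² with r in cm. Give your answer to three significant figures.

RCF₁ = 11.18 × 13.3 × (8.064)² = 11.18 × 13.3 × 65.028096 ≈ 9,669.3 × g
RCF₂ = 11.18 × 13.3 × (15.041)² = 11.18 × 13.3 × 226.231681 ≈ 33,639.3 × g
Increase = 33,639.3 − 9,669.3 = 23,970

24000 × g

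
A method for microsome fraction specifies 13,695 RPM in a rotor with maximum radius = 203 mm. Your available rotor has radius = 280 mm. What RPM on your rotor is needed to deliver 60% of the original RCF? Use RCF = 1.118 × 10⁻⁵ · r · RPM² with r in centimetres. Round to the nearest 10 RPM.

9030 RPM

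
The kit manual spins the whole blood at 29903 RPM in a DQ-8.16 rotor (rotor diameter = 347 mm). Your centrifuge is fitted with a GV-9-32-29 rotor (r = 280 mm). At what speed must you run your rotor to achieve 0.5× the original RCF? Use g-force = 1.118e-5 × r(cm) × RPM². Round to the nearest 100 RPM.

16600 RPM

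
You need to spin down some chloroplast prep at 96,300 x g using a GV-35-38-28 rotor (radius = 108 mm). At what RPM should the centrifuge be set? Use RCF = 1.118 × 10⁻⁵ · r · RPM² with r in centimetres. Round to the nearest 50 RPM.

r = 108 mm = 10.8 cm
RCF = 1.118 × 10⁻⁵ × r × N²
96,300 = 1.118 × 10⁻⁵ × 10.8 × N²
N² = 96,300 / (12.0744 × 10⁻⁵) = 797,555,158
N ≈ √797,555,158 ≈ 28,241.0

≈ 28250 RPM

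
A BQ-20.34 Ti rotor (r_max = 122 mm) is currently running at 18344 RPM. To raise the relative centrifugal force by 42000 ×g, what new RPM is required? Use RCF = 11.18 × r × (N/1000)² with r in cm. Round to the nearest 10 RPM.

r = 122 mm = 12.2 cm
Current RCF = 11.18 × 12.2 × (18.344)² = 11.18 × 12.2 × 336.502336 ≈ 45,897.6 × g
Target RCF = 45,897.6 + 42,000 = 87,897.6 × g
(N/1000)² = 87,897.6 / 136.396 = 644.4295
N = 1000 × √644.4295 ≈ 25,385.6

25390 RPM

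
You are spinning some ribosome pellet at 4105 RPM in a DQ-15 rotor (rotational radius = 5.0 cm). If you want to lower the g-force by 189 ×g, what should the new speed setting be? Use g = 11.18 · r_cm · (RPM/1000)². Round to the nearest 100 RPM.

3700 RPM

Current RCF = 11.18 × 5 × (4.105)² = 11.18 × 5 × 16.851025 ≈ 942 × g
Target RCF = 942 − 189 = 753 × g
(N/1000)² = 753 / 55.9 = 13.47048
N = 1000 × √13.47048 ≈ 3,670.2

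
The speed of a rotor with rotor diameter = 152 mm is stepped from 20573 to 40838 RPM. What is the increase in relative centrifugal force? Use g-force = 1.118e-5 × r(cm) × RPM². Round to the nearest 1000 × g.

≈ 106000 ×g

r = 152 mm / 2 = 76 mm = 7.6 cm
RCF₁ = 1.118 × 10⁻⁵ × 7.6 × (20573)² = 1.118 × 10⁻⁵ × 7.6 × 423,248,329 ≈ 35,962.6 × g
RCF₂ = 1.118 × 10⁻⁵ × 7.6 × (40838)² = 1.118 × 10⁻⁵ × 7.6 × 1,667,742,244 ≈ 141,704.7 × g
Increase = 141,704.7 − 35,962.6 = 105,742.1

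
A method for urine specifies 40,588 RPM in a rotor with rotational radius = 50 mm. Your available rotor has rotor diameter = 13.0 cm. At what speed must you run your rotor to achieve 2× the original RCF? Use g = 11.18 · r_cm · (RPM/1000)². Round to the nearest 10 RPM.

50340 RPM

Original rotor: r = 50 mm = 5.0 cm
RCF_original = 11.18 × 5 × (40.588)² = 11.18 × 5 × 1,647.385744 ≈ 92,088.9 × g
Target RCF = 2 × 92,088.9 ≈ 184,177.8 × g
Your rotor: r = 13.0 / 2 = 6.5 cm
184,177.8 = 11.18 × 6.5 × (N/1000)²
(N/1000)² = 184,177.8 / 72.67 = 2534.441
N = 1000 × √2534.441 ≈ 50,343.2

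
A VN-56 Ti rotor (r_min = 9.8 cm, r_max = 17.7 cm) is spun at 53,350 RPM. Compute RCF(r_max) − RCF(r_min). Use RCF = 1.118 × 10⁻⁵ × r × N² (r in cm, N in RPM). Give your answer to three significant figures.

251000 g

RCF_max = 1.118 × 10⁻⁵ × 17.7 × (53350)² = 1.118 × 10⁻⁵ × 17.7 × 2,846,222,500 ≈ 563,227.6 × g
RCF_min = 1.118 × 10⁻⁵ × 9.8 × (53350)² = 1.118 × 10⁻⁵ × 9.8 × 2,846,222,500 ≈ 311,843.5 × g
ΔRCF = 563,227.6 − 311,843.5 = 251,384.1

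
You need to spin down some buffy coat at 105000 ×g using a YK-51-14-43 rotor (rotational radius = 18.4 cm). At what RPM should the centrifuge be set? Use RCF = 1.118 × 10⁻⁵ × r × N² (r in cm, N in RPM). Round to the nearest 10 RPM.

105,000 = 1.118 × 10⁻⁵ × 18.4 × N²
N² = 105,000 / (20.5712 × 10⁻⁵) = 510,422,338
N ≈ √510,422,338 ≈ 22,592.5

≈ 22590 RPM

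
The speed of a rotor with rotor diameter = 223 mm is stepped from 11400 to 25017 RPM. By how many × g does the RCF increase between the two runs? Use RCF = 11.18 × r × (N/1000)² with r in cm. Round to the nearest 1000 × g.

≈ 62000 × g

r = 223 mm / 2 = 111.5 mm = 11.15 cm
RCF₁ = 11.18 × 11.15 × (11.4)² = 11.18 × 11.15 × 129.96 ≈ 16,200.4 × g
RCF₂ = 11.18 × 11.15 × (25.017)² = 11.18 × 11.15 × 625.850289 ≈ 78,016.6 × g
Increase = 78,016.6 − 16,200.4 = 61,816.2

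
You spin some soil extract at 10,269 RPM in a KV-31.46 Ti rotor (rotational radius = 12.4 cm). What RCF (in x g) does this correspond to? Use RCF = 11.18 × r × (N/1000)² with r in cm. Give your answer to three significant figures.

RCF = 11.18 × 12.4 × (10.269)² = 11.18 × 12.4 × 105.452361 ≈ 14,619.1 × g

RCF ≈ 14600 x g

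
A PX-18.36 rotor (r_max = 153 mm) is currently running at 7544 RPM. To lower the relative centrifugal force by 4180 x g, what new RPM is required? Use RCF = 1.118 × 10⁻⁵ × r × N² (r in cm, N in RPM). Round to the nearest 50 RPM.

r = 153 mm = 15.3 cm
Current RCF = 1.118 × 10⁻⁵ × 15.3 × (7544)² = 1.118 × 10⁻⁵ × 15.3 × 56,911,936 ≈ 9,735 × g
Target RCF = 9,735 − 4,180 = 5,555 × g
N² = 5,555 / (17.1054 × 10⁻⁵) = 32,475,125
N ≈ √32,475,125 ≈ 5,698.7

≈ 5700 RPM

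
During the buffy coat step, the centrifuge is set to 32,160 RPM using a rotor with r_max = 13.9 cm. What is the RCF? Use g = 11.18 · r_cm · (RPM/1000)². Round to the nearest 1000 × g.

RCF = 11.18 × r × (N/1000)²
RCF = 11.18 × 13.9 × (32.16)² = 11.18 × 13.9 × 1,034.2656 ≈ 160,726.9 × g

RCF ≈ 161000 ×g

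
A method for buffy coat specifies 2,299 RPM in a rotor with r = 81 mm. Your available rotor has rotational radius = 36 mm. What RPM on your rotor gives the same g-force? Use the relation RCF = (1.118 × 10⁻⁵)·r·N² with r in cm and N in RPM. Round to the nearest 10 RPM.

3450 RPM

Original rotor: r = 81 mm = 8.1 cm
RCF_original = 1.118 × 10⁻⁵ × 8.1 × (2299)² = 1.118 × 10⁻⁵ × 8.1 × 5,285,401 ≈ 478.6 × g
Your rotor: r = 36 mm = 3.6 cm
478.6 = 1.118 × 10⁻⁵ × 3.6 × N²
N² = 478.6 / (4.0248 × 10⁻⁵) = 11,891,274
N ≈ √11,891,274 ≈ 3,448.4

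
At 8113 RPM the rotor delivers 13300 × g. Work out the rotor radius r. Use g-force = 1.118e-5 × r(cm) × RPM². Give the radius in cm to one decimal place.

18.1 cm

13300 = 1.118 × 10⁻⁵ × r × (8113)²
r = 13300 / (1.118 × 10⁻⁵ × 65,820,769) = 13300 / 735.8762 ≈ 18.074 cm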